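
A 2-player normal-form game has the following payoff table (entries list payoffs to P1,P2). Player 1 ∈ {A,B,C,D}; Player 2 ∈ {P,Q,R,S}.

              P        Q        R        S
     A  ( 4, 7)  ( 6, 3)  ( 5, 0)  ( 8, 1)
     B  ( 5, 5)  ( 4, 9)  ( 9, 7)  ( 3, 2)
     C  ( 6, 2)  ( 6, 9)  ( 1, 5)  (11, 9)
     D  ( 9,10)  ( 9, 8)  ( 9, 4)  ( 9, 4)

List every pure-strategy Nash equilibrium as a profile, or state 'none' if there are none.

(A,P): not NE [P1→D gives 9>4]
(A,Q): not NE [P1→D gives 9>6; P2→P gives 7>3]
(A,R): not NE [P1→D gives 9>5; P2→P gives 7>0]
(A,S): not NE [P1→C gives 11>8; P2→P gives 7>1]
(B,P): not NE [P1→D gives 9>5; P2→Q gives 9>5]
(B,Q): not NE [P1→D gives 9>4]
(B,R): not NE [P2→Q gives 9>7]
(B,S): not NE [P1→C gives 11>3; P2→Q gives 9>2]
(C,P): not NE [P1→D gives 9>6; P2→S gives 9>2]
(C,Q): not NE [P1→D gives 9>6]
(C,R): not NE [P1→D gives 9>1; P2→S gives 9>5]
(C,S): NE
(D,P): NE
(D,Q): not NE [P2→P gives 10>8]
(D,R): not NE [P2→P gives 10>4]
(D,S): not NE [P1→C gives 11>9; P2→P gives 10>4]

Nash profiles: (C,S), (D,P)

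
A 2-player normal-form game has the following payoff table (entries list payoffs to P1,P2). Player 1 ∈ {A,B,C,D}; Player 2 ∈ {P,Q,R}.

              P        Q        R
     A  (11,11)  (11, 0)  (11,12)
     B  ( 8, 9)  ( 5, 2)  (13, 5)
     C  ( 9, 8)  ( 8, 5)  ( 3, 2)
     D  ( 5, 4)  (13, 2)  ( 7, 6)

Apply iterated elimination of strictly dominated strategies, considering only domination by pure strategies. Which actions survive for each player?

P1 drop C (A beats it: P:11>9 Q:11>8 R:11>3)
P2 drop Q (P beats it: A:11>0 B:9>2 D:4>2)
P1 drop D (A beats it: P:11>5 R:11>7)
P1→{A,B} P2→{P,R}

IESDS → P1:{A,B} P2:{P,R}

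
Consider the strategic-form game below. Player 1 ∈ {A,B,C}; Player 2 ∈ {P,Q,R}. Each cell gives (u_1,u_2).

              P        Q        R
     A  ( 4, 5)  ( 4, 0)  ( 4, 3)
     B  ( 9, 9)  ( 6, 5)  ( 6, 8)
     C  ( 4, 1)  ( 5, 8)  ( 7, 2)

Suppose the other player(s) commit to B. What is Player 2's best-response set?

argmax u_2 = {P}

u_2(P vs B) = 9
u_2(Q vs B) = 5
u_2(R vs B) = 8
max payoff 9 at {P}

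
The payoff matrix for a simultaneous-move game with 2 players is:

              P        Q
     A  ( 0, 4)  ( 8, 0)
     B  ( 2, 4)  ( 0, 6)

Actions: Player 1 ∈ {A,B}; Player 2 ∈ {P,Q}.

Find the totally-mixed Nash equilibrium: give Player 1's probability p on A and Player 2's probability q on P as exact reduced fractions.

P1 indiff ⇒ q·0+(1-q)·8 = q·2+(1-q)·0 ⇒ q(-2) = (1-q)(-8) ⇒ q = 4/5
P2 indiff ⇒ p·4+(1-p)·4 = p·0+(1-p)·6 ⇒ p(4) = (1-p)(2) ⇒ p = 1/3

p=1/3, q=4/5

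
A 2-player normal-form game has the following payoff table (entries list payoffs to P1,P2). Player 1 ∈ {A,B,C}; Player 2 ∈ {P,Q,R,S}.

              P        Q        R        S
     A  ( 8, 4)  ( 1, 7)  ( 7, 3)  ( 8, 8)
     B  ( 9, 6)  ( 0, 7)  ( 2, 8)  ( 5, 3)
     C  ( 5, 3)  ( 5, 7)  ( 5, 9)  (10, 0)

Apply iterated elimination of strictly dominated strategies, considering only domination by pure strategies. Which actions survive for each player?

P2 drop P (Q beats it: A:7>4 B:7>6 C:7>3)
P1 drop B (A beats it: Q:1>0 R:7>2 S:8>5)
P1→{A,C} P2→{Q,R,S}

IESDS → P1:{A,C} P2:{Q,R,S}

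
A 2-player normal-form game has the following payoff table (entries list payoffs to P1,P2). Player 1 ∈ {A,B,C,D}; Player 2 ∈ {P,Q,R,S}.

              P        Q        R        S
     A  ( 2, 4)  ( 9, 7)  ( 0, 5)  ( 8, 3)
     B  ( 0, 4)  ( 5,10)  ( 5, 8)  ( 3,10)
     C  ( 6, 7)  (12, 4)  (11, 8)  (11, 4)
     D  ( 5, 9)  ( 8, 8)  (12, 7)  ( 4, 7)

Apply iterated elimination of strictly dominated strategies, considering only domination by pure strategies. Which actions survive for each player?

P1 drop A (C beats it: P:6>2 Q:12>9 R:11>0 S:11>8)
P1 drop B (C beats it: P:6>0 Q:12>5 R:11>5 S:11>3)
P2 drop Q (P beats it: C:7>4 D:9>8)
P2 drop S (P beats it: C:7>4 D:9>7)
P1→{C,D} P2→{P,R}

IESDS → P1:{C,D} P2:{P,R}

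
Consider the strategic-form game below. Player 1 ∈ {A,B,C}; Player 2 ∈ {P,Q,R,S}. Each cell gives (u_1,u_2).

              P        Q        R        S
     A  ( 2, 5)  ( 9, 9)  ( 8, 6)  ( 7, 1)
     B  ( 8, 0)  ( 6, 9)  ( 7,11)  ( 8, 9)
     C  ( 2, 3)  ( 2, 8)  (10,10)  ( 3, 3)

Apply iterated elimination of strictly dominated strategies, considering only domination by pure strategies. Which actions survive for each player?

Remaining: P1:{A,C} P2:{Q,R}

P2 drop P (Q beats it: A:9>5 B:9>0 C:8>3)
P2 drop S (R beats it: A:6>1 B:11>9 C:10>3)
P1 drop B (A beats it: Q:9>6 R:8>7)
P1→{A,C} P2→{Q,R}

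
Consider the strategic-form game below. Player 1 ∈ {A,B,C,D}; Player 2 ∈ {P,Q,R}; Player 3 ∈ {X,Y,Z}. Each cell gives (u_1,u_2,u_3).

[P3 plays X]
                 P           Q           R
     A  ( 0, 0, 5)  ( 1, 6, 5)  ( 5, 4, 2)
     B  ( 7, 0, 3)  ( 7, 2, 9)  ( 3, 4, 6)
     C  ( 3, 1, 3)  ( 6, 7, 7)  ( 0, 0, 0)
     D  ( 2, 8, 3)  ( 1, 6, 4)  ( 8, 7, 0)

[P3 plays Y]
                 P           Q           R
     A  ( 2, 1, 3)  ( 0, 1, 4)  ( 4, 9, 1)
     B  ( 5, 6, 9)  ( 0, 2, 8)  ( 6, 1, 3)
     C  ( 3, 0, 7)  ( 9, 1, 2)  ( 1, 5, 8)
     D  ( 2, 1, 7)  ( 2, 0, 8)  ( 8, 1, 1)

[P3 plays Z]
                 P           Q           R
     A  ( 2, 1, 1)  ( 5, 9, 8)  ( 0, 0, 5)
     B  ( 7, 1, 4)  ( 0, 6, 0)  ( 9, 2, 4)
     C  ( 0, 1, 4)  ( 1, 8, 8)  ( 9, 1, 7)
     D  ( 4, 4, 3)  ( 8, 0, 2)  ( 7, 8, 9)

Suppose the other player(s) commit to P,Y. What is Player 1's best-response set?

BR_1 = {B}

u_1(A vs P,Y) = 2
u_1(B vs P,Y) = 5
u_1(C vs P,Y) = 3
u_1(D vs P,Y) = 2
max payoff 5 at {B}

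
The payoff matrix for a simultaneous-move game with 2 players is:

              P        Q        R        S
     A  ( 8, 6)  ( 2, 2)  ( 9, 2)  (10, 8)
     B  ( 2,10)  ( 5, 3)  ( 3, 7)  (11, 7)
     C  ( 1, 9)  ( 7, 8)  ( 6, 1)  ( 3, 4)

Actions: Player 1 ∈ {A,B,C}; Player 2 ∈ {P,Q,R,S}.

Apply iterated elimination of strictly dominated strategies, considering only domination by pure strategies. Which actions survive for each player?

Survivors P1:{A,B} P2:{P,S}

P2 drop Q (P beats it: A:6>2 B:10>3 C:9>8)
P1 drop C (A beats it: P:8>1 R:9>6 S:10>3)
P2 drop R (P beats it: A:6>2 B:10>7)
P1→{A,B} P2→{P,S}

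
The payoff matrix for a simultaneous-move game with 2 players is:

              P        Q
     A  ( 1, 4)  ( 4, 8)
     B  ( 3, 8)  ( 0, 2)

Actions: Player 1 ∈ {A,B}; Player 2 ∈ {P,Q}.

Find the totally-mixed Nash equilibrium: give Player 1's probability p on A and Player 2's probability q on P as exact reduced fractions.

P1 indiff ⇒ q·1+(1-q)·4 = q·3+(1-q)·0 ⇒ q(-2) = (1-q)(-4) ⇒ q = 2/3
P2 indiff ⇒ p·4+(1-p)·8 = p·8+(1-p)·2 ⇒ p(-4) = (1-p)(-6) ⇒ p = 3/5

P1 mixes 3/5 on A; P2 mixes 2/3 on P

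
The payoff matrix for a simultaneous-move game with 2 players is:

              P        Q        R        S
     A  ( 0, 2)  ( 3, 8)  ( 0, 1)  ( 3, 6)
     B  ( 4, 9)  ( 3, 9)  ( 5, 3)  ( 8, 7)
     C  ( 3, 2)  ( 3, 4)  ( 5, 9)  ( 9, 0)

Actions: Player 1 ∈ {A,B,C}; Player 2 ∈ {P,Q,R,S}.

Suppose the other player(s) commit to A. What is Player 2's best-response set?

BR_2 = {Q}

u_2(P vs A) = 2
u_2(Q vs A) = 8
u_2(R vs A) = 1
u_2(S vs A) = 6
max payoff 8 at {Q}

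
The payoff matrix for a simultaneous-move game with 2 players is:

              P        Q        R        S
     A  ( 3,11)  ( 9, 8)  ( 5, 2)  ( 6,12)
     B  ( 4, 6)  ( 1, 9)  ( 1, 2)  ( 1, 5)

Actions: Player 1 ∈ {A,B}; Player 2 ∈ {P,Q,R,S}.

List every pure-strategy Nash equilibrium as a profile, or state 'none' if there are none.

Nash profiles: (A,S)

(A,P): not NE [P1→B gives 4>3; P2→S gives 12>11]
(A,Q): not NE [P2→S gives 12>8]
(A,R): not NE [P2→S gives 12>2]
(A,S): NE
(B,P): not NE [P2→Q gives 9>6]
(B,Q): not NE [P1→A gives 9>1]
(B,R): not NE [P1→A gives 5>1; P2→Q gives 9>2]
(B,S): not NE [P1→A gives 6>1; P2→Q gives 9>5]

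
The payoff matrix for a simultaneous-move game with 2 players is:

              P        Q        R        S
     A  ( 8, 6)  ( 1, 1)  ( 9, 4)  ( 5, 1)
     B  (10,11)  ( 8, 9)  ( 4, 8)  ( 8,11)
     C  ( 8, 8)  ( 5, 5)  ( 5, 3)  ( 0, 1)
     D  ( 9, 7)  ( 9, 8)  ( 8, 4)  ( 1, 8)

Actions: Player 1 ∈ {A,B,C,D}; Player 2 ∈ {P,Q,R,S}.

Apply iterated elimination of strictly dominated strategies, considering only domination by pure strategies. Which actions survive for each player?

P1 drop C (D beats it: P:9>8 Q:9>5 R:8>5 S:1>0)
P2 drop R (P beats it: A:6>4 B:11>8 D:7>4)
P1 drop A (B beats it: P:10>8 Q:8>1 S:8>5)
P1→{B,D} P2→{P,Q,S}

Remaining: P1:{B,D} P2:{P,Q,S}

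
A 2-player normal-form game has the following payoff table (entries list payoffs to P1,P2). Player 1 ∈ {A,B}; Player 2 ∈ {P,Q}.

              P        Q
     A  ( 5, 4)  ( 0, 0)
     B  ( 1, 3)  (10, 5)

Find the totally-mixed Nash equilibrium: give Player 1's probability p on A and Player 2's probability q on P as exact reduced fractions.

P1 indiff ⇒ q·5+(1-q)·0 = q·1+(1-q)·10 ⇒ q(4) = (1-q)(10) ⇒ q = 5/7
P2 indiff ⇒ p·4+(1-p)·3 = p·0+(1-p)·5 ⇒ p(4) = (1-p)(2) ⇒ p = 1/3

(p,q) = (1/3, 5/7)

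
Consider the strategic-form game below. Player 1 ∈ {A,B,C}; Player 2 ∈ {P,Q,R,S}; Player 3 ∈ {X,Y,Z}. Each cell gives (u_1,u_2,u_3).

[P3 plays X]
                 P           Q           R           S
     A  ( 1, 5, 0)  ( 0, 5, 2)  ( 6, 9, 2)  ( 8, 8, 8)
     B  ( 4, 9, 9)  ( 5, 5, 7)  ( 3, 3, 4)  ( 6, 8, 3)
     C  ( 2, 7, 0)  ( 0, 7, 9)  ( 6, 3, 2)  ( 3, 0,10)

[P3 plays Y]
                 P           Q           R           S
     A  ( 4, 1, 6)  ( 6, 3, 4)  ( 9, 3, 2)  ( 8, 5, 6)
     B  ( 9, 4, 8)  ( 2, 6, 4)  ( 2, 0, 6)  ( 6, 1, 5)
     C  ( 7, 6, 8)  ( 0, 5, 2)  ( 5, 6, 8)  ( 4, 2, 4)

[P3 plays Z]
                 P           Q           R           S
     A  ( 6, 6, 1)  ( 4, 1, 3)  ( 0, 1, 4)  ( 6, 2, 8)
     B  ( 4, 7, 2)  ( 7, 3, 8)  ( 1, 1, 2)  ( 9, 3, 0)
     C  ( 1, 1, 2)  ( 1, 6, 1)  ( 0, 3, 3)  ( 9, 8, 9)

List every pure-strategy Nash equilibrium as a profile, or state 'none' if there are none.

NE set: (B,P,X)

(A,P,X): not NE [P1→B gives 4>1; P2→R gives 9>5; P3→Y gives 6>0]
(A,P,Y): not NE [P1→B gives 9>4; P2→S gives 5>1]
(A,P,Z): not NE [P3→Y gives 6>1]
(A,Q,X): not NE [P1→B gives 5>0; P2→R gives 9>5; P3→Y gives 4>2]
(A,Q,Y): not NE [P2→S gives 5>3]
(A,Q,Z): not NE [P1→B gives 7>4; P2→P gives 6>1; P3→Y gives 4>3]
(A,R,X): not NE [P3→Z gives 4>2]
(A,R,Y): not NE [P2→S gives 5>3; P3→Z gives 4>2]
(A,R,Z): not NE [P1→B gives 1>0; P2→P gives 6>1]
(A,S,X): not NE [P2→R gives 9>8]
(A,S,Y): not NE [P3→Z gives 8>6]
(A,S,Z): not NE [P1→C gives 9>6; P2→P gives 6>2]
(B,P,X): NE
(B,P,Y): not NE [P2→Q gives 6>4; P3→X gives 9>8]
(B,P,Z): not NE [P1→A gives 6>4; P3→X gives 9>2]
(B,Q,X): not NE [P2→P gives 9>5; P3→Z gives 8>7]
(B,Q,Y): not NE [P1→A gives 6>2; P3→Z gives 8>4]
(B,Q,Z): not NE [P2→P gives 7>3]
(B,R,X): not NE [P1→C gives 6>3; P2→P gives 9>3; P3→Y gives 6>4]
(B,R,Y): not NE [P1→A gives 9>2; P2→Q gives 6>0]
(B,R,Z): not NE [P2→P gives 7>1; P3→Y gives 6>2]
(B,S,X): not NE [P1→A gives 8>6; P2→P gives 9>8; P3→Y gives 5>3]
(B,S,Y): not NE [P1→A gives 8>6; P2→Q gives 6>1]
(B,S,Z): not NE [P2→P gives 7>3; P3→Y gives 5>0]
(C,P,X): not NE [P1→B gives 4>2; P3→Y gives 8>0]
(C,P,Y): not NE [P1→B gives 9>7]
(C,P,Z): not NE [P1→A gives 6>1; P2→S gives 8>1; P3→Y gives 8>2]
(C,Q,X): not NE [P1→B gives 5>0]
(C,Q,Y): not NE [P1→A gives 6>0; P2→R gives 6>5; P3→X gives 9>2]
(C,Q,Z): not NE [P1→B gives 7>1; P2→S gives 8>6; P3→X gives 9>1]
(C,R,X): not NE [P2→Q gives 7>3; P3→Y gives 8>2]
(C,R,Y): not NE [P1→A gives 9>5]
(C,R,Z): not NE [P1→B gives 1>0; P2→S gives 8>3; P3→Y gives 8>3]
(C,S,X): not NE [P1→A gives 8>3; P2→Q gives 7>0]
(C,S,Y): not NE [P1→A gives 8>4; P2→R gives 6>2; P3→X gives 10>4]
(C,S,Z): not NE [P3→X gives 10>9]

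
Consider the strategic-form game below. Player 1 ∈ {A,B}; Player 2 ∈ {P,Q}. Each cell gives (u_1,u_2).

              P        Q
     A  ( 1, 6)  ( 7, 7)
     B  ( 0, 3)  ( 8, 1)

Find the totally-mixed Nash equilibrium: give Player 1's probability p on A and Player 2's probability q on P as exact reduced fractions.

P1 mixes 2/3 on A; P2 mixes 1/2 on P

P1 indiff ⇒ q·1+(1-q)·7 = q·0+(1-q)·8 ⇒ q(1) = (1-q)(1) ⇒ q = 1/2
P2 indiff ⇒ p·6+(1-p)·3 = p·7+(1-p)·1 ⇒ p(-1) = (1-p)(-2) ⇒ p = 2/3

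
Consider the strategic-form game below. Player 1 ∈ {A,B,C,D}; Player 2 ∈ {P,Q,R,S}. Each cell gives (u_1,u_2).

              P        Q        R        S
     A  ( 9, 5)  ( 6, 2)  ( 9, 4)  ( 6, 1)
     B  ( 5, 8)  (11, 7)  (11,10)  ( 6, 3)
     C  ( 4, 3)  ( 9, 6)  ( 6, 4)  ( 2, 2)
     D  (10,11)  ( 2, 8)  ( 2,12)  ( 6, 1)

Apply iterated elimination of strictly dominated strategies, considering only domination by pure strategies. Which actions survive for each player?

IESDS → P1:{A,B,D} P2:{P,R}

P1 drop C (B beats it: P:5>4 Q:11>9 R:11>6 S:6>2)
P2 drop Q (P beats it: A:5>2 B:8>7 D:11>8)
P2 drop S (P beats it: A:5>1 B:8>3 D:11>1)
P1→{A,B,D} P2→{P,R}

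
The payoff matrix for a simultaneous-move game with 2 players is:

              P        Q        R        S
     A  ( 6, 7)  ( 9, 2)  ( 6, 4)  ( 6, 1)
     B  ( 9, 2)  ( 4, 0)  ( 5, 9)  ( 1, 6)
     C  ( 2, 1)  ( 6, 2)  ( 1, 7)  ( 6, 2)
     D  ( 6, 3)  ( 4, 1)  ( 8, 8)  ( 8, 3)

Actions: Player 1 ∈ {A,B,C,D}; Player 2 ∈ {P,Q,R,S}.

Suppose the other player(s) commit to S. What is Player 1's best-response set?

argmax u_1 = {D}

u_1(A vs S) = 6
u_1(B vs S) = 1
u_1(C vs S) = 6
u_1(D vs S) = 8
max payoff 8 at {D}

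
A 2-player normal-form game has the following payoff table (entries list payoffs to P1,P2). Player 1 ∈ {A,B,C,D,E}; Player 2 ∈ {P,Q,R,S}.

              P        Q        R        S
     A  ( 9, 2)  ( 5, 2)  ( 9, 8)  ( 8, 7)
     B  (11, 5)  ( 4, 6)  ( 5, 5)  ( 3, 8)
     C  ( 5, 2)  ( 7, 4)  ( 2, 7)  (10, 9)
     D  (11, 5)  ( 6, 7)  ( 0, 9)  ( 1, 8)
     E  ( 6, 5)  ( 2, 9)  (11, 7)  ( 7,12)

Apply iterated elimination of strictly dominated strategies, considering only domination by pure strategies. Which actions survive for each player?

P2 drop P (S beats it: A:7>2 B:8>5 C:9>2 D:8>5 E:12>5)
P1 drop B (A beats it: Q:5>4 R:9>5 S:8>3)
P1 drop D (C beats it: Q:7>6 R:2>0 S:10>1)
P2 drop Q (S beats it: A:7>2 C:9>4 E:12>9)
P1→{A,C,E} P2→{R,S}

Survivors P1:{A,C,E} P2:{R,S}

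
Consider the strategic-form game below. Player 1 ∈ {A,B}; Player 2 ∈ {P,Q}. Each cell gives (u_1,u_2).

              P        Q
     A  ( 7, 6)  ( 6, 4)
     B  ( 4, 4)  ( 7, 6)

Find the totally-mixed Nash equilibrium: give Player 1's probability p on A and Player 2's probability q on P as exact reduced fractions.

p=1/2, q=1/4

P1 indiff ⇒ q·7+(1-q)·6 = q·4+(1-q)·7 ⇒ q(3) = (1-q)(1) ⇒ q = 1/4
P2 indiff ⇒ p·6+(1-p)·4 = p·4+(1-p)·6 ⇒ p(2) = (1-p)(2) ⇒ p = 1/2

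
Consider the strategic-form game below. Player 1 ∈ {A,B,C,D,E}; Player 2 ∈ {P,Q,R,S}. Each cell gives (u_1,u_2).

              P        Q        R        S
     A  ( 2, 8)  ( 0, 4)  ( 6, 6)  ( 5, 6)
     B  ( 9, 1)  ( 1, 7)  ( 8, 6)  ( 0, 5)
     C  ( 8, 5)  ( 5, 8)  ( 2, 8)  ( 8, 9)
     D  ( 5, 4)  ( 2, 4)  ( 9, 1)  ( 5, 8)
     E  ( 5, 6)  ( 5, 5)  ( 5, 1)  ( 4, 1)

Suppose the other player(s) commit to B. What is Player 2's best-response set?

u_2(P vs B) = 1
u_2(Q vs B) = 7
u_2(R vs B) = 6
u_2(S vs B) = 5
max payoff 7 at {Q}

argmax u_2 = {Q}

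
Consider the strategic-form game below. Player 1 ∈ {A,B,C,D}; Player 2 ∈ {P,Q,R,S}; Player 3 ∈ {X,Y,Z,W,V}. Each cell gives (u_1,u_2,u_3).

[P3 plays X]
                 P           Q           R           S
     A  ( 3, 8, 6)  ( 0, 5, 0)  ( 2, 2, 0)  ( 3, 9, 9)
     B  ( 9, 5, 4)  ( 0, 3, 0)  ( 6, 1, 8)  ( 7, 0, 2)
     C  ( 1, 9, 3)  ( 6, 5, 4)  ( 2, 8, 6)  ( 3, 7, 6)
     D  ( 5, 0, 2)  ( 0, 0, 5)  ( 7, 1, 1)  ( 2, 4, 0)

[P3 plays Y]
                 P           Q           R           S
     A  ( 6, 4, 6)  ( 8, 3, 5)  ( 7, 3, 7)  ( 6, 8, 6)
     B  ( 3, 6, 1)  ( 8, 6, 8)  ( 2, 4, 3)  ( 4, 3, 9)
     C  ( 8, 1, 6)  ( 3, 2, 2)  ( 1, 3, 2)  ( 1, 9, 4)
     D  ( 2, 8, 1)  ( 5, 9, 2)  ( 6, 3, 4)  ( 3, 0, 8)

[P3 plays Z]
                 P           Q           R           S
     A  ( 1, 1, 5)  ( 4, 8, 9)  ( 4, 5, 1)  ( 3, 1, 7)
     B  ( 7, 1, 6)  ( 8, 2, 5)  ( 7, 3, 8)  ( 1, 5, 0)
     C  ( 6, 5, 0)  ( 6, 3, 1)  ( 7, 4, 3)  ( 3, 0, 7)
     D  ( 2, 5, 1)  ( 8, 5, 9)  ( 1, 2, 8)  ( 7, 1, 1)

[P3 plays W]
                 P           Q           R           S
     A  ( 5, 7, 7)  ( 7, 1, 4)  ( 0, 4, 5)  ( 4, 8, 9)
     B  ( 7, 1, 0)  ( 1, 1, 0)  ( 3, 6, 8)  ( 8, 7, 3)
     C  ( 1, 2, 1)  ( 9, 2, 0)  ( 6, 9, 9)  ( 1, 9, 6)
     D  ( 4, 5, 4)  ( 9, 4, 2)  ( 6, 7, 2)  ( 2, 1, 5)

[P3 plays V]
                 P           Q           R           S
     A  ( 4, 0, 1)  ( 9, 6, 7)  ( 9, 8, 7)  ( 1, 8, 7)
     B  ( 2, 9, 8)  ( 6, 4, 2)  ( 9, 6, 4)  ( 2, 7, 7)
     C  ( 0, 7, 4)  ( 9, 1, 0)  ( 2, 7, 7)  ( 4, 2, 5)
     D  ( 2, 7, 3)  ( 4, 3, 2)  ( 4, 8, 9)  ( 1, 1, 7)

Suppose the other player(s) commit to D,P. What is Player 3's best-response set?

u_3(X vs D,P) = 2
u_3(Y vs D,P) = 1
u_3(Z vs D,P) = 1
u_3(W vs D,P) = 4
u_3(V vs D,P) = 3
max payoff 4 at {W}

argmax u_3 = {W}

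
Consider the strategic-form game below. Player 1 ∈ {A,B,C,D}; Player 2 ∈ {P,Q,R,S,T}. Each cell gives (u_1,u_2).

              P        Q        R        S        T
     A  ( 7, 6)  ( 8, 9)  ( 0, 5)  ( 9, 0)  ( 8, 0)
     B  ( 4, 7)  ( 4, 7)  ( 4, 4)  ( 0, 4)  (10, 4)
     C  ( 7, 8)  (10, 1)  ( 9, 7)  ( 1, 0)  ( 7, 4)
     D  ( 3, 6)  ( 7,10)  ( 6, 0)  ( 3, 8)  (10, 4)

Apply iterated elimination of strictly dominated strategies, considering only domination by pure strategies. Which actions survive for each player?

P2 drop R (P beats it: A:6>5 B:7>4 C:8>7 D:6>0)
P2 drop S (Q beats it: A:9>0 B:7>4 C:1>0 D:10>8)
P2 drop T (P beats it: A:6>0 B:7>4 C:8>4 D:6>4)
P1 drop B (A beats it: P:7>4 Q:8>4)
P1 drop D (A beats it: P:7>3 Q:8>7)
P1→{A,C} P2→{P,Q}

Remaining: P1:{A,C} P2:{P,Q}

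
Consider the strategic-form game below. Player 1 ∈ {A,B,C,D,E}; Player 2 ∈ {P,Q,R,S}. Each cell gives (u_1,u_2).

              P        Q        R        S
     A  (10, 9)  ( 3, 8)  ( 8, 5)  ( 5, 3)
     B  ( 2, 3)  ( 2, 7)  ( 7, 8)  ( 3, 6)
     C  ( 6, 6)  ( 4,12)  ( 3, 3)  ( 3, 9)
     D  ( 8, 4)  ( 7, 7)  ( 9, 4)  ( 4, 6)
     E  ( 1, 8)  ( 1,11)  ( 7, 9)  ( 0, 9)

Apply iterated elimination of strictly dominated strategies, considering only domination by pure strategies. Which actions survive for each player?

P1 drop B (A beats it: P:10>2 Q:3>2 R:8>7 S:5>3)
P1 drop C (D beats it: P:8>6 Q:7>4 R:9>3 S:4>3)
P1 drop E (A beats it: P:10>1 Q:3>1 R:8>7 S:5>0)
P2 drop R (Q beats it: A:8>5 D:7>4)
P2 drop S (Q beats it: A:8>3 D:7>6)
P1→{A,D} P2→{P,Q}

Survivors P1:{A,D} P2:{P,Q}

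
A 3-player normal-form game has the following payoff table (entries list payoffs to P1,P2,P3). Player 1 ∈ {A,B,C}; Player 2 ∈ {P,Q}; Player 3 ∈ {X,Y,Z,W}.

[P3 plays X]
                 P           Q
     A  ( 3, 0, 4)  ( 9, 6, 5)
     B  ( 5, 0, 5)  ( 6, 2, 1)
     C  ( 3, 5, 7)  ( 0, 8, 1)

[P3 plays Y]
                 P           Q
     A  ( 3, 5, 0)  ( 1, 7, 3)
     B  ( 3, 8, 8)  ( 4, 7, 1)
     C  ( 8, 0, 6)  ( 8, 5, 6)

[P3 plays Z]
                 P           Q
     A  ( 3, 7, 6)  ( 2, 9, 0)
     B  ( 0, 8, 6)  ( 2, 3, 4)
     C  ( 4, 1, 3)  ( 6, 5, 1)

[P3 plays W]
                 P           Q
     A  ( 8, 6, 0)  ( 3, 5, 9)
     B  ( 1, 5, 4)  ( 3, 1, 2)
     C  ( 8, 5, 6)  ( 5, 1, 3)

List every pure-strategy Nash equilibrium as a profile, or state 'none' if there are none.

(A,P,X): not NE [P1→B gives 5>3; P2→Q gives 6>0; P3→Z gives 6>4]
(A,P,Y): not NE [P1→C gives 8>3; P2→Q gives 7>5; P3→Z gives 6>0]
(A,P,Z): not NE [P1→C gives 4>3; P2→Q gives 9>7]
(A,P,W): not NE [P3→Z gives 6>0]
(A,Q,X): not NE [P3→W gives 9>5]
(A,Q,Y): not NE [P1→C gives 8>1; P3→W gives 9>3]
(A,Q,Z): not NE [P1→C gives 6>2; P3→W gives 9>0]
(A,Q,W): not NE [P1→C gives 5>3; P2→P gives 6>5]
(B,P,X): not NE [P2→Q gives 2>0; P3→Y gives 8>5]
(B,P,Y): not NE [P1→C gives 8>3]
(B,P,Z): not NE [P1→C gives 4>0; P3→Y gives 8>6]
(B,P,W): not NE [P1→C gives 8>1; P3→Y gives 8>4]
(B,Q,X): not NE [P1→A gives 9>6; P3→Z gives 4>1]
(B,Q,Y): not NE [P1→C gives 8>4; P2→P gives 8>7; P3→Z gives 4>1]
(B,Q,Z): not NE [P1→C gives 6>2; P2→P gives 8>3]
(B,Q,W): not NE [P1→C gives 5>3; P2→P gives 5>1; P3→Z gives 4>2]
(C,P,X): not NE [P1→B gives 5>3; P2→Q gives 8>5]
(C,P,Y): not NE [P2→Q gives 5>0; P3→X gives 7>6]
(C,P,Z): not NE [P2→Q gives 5>1; P3→X gives 7>3]
(C,P,W): not NE [P3→X gives 7>6]
(C,Q,X): not NE [P1→A gives 9>0; P3→Y gives 6>1]
(C,Q,Y): NE
(C,Q,Z): not NE [P3→Y gives 6>1]
(C,Q,W): not NE [P2→P gives 5>1; P3→Y gives 6>3]

NE set: (C,Q,Y)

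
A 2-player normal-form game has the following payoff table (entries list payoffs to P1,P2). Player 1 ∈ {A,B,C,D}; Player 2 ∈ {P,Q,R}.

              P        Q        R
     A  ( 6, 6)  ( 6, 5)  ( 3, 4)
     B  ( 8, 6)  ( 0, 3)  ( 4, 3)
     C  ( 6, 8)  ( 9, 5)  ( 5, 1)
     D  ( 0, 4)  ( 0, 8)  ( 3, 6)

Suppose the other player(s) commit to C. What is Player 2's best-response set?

u_2(P vs C) = 8
u_2(Q vs C) = 5
u_2(R vs C) = 1
max payoff 8 at {P}

P2 best: {P}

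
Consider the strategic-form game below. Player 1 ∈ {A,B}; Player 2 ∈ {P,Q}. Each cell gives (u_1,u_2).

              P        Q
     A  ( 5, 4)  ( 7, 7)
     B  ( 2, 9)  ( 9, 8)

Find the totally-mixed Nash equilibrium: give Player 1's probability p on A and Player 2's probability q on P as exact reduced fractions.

(p,q) = (1/4, 2/5)

P1 indiff ⇒ q·5+(1-q)·7 = q·2+(1-q)·9 ⇒ q(3) = (1-q)(2) ⇒ q = 2/5
P2 indiff ⇒ p·4+(1-p)·9 = p·7+(1-p)·8 ⇒ p(-3) = (1-p)(-1) ⇒ p = 1/4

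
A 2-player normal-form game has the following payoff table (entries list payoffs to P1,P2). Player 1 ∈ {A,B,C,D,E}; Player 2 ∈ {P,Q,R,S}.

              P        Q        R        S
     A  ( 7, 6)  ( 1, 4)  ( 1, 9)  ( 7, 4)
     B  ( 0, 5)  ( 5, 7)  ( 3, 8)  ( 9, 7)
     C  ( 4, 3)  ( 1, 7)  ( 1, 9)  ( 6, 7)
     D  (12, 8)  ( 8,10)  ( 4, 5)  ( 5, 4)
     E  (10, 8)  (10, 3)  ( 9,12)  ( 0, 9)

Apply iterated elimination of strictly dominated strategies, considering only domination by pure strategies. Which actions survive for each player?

P2 drop S (R beats it: A:9>4 B:8>7 C:9>7 D:5>4 E:12>9)
P1 drop A (D beats it: P:12>7 Q:8>1 R:4>1)
P1 drop B (D beats it: P:12>0 Q:8>5 R:4>3)
P1 drop C (D beats it: P:12>4 Q:8>1 R:4>1)
P1→{D,E} P2→{P,Q,R}

IESDS → P1:{D,E} P2:{P,Q,R}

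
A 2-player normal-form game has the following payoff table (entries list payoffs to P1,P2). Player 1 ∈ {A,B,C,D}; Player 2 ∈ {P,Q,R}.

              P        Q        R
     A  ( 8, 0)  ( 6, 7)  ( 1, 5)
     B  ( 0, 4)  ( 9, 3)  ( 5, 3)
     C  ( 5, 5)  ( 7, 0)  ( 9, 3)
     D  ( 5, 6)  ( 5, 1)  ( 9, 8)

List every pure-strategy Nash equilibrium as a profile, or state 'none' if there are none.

(A,P): not NE [P2→Q gives 7>0]
(A,Q): not NE [P1→B gives 9>6]
(A,R): not NE [P1→D gives 9>1; P2→Q gives 7>5]
(B,P): not NE [P1→A gives 8>0]
(B,Q): not NE [P2→P gives 4>3]
(B,R): not NE [P1→D gives 9>5; P2→P gives 4>3]
(C,P): not NE [P1→A gives 8>5]
(C,Q): not NE [P1→B gives 9>7; P2→P gives 5>0]
(C,R): not NE [P2→P gives 5>3]
(D,P): not NE [P1→A gives 8>5; P2→R gives 8>6]
(D,Q): not NE [P1→B gives 9>5; P2→R gives 8>1]
(D,R): NE

PSNE = {(D,R)}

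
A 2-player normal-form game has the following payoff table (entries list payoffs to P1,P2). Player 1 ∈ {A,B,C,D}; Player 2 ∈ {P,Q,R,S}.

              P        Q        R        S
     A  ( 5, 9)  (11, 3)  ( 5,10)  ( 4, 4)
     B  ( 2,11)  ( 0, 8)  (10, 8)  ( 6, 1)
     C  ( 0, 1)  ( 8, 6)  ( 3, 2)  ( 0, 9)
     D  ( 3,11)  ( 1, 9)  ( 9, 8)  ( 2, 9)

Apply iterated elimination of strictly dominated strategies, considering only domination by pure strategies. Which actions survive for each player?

Remaining: P1:{A,B,D} P2:{P,R}

P1 drop C (A beats it: P:5>0 Q:11>8 R:5>3 S:4>0)
P2 drop Q (P beats it: A:9>3 B:11>8 D:11>9)
P2 drop S (P beats it: A:9>4 B:11>1 D:11>9)
P1→{A,B,D} P2→{P,R}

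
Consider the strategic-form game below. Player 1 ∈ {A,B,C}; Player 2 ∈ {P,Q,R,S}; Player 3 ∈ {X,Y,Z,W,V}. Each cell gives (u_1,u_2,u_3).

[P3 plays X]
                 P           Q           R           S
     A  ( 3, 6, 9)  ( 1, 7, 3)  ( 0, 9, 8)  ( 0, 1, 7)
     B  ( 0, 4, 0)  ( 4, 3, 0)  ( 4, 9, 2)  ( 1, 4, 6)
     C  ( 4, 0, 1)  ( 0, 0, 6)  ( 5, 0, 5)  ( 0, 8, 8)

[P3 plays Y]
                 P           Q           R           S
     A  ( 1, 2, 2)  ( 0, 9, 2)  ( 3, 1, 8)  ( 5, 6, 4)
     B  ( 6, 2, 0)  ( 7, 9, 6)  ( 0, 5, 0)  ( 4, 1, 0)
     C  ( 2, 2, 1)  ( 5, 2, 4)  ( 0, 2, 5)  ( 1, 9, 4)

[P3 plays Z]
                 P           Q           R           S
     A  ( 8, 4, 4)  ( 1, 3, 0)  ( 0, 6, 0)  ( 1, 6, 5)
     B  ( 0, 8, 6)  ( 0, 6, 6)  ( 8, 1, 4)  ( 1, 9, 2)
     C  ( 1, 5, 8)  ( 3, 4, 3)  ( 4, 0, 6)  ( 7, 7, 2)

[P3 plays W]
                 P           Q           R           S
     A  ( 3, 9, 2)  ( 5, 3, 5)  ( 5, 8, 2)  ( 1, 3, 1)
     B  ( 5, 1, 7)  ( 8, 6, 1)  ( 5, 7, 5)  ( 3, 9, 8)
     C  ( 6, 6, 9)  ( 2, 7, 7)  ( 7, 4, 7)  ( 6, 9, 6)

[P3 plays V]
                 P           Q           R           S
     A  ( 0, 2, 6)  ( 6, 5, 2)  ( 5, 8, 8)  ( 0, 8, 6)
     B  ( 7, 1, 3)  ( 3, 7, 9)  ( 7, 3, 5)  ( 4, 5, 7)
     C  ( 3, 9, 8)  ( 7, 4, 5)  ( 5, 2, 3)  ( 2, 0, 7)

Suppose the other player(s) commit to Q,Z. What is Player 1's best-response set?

u_1(A vs Q,Z) = 1
u_1(B vs Q,Z) = 0
u_1(C vs Q,Z) = 3
max payoff 3 at {C}

P1 best: {C}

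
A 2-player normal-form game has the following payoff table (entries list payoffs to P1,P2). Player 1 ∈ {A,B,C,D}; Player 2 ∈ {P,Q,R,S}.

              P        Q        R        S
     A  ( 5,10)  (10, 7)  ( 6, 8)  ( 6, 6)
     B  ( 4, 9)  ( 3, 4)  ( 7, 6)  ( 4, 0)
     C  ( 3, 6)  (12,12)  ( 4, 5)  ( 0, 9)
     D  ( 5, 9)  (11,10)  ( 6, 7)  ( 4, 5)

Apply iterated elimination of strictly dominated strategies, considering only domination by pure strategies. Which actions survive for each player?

Remaining: P1:{A,C,D} P2:{P,Q}

P2 drop R (P beats it: A:10>8 B:9>6 C:6>5 D:9>7)
P1 drop B (A beats it: P:5>4 Q:10>3 S:6>4)
P2 drop S (Q beats it: A:7>6 C:12>9 D:10>5)
P1→{A,C,D} P2→{P,Q}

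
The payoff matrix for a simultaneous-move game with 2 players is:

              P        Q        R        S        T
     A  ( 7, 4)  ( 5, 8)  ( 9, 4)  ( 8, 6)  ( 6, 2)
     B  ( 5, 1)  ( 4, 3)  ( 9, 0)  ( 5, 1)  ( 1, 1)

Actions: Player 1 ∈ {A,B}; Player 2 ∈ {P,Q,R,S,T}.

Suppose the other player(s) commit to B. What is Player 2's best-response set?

u_2(P vs B) = 1
u_2(Q vs B) = 3
u_2(R vs B) = 0
u_2(S vs B) = 1
u_2(T vs B) = 1
max payoff 3 at {Q}

argmax u_2 = {Q}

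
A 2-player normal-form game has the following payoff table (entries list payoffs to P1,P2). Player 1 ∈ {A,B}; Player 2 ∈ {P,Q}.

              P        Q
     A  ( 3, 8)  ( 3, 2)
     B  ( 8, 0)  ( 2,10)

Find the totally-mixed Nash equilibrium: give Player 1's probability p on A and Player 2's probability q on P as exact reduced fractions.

P1 indiff ⇒ q·3+(1-q)·3 = q·8+(1-q)·2 ⇒ q(-5) = (1-q)(-1) ⇒ q = 1/6
P2 indiff ⇒ p·8+(1-p)·0 = p·2+(1-p)·10 ⇒ p(6) = (1-p)(10) ⇒ p = 5/8

(p,q) = (5/8, 1/6)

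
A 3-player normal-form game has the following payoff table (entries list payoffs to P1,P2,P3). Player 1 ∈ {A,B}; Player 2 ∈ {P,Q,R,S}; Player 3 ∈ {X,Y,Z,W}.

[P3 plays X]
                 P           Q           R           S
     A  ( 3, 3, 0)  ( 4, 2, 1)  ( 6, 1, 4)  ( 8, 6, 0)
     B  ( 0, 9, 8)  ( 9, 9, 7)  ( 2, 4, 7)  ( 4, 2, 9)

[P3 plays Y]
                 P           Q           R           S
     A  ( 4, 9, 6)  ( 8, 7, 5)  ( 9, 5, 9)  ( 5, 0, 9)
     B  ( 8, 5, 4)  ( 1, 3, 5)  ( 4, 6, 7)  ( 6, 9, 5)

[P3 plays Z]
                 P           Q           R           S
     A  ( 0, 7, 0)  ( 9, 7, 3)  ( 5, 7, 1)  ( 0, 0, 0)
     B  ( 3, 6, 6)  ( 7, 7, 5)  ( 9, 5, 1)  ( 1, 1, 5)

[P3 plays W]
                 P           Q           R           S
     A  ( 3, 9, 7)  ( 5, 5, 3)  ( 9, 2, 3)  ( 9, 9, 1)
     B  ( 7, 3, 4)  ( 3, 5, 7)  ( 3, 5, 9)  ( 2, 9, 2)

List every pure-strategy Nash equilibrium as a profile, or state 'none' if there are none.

NE set: (B,Q,X)

(A,P,X): not NE [P2→S gives 6>3; P3→W gives 7>0]
(A,P,Y): not NE [P1→B gives 8>4; P3→W gives 7>6]
(A,P,Z): not NE [P1→B gives 3>0; P3→W gives 7>0]
(A,P,W): not NE [P1→B gives 7>3]
(A,Q,X): not NE [P1→B gives 9>4; P2→S gives 6>2; P3→Y gives 5>1]
(A,Q,Y): not NE [P2→P gives 9>7]
(A,Q,Z): not NE [P3→Y gives 5>3]
(A,Q,W): not NE [P2→S gives 9>5; P3→Y gives 5>3]
(A,R,X): not NE [P2→S gives 6>1; P3→Y gives 9>4]
(A,R,Y): not NE [P2→P gives 9>5]
(A,R,Z): not NE [P1→B gives 9>5; P3→Y gives 9>1]
(A,R,W): not NE [P2→S gives 9>2; P3→Y gives 9>3]
(A,S,X): not NE [P3→Y gives 9>0]
(A,S,Y): not NE [P1→B gives 6>5; P2→P gives 9>0]
(A,S,Z): not NE [P1→B gives 1>0; P2→R gives 7>0; P3→Y gives 9>0]
(A,S,W): not NE [P3→Y gives 9>1]
(B,P,X): not NE [P1→A gives 3>0]
(B,P,Y): not NE [P2→S gives 9>5; P3→X gives 8>4]
(B,P,Z): not NE [P2→Q gives 7>6; P3→X gives 8>6]
(B,P,W): not NE [P2→S gives 9>3; P3→X gives 8>4]
(B,Q,X): NE
(B,Q,Y): not NE [P1→A gives 8>1; P2→S gives 9>3; P3→W gives 7>5]
(B,Q,Z): not NE [P1→A gives 9>7; P3→W gives 7>5]
(B,Q,W): not NE [P1→A gives 5>3; P2→S gives 9>5]
(B,R,X): not NE [P1→A gives 6>2; P2→Q gives 9>4; P3→W gives 9>7]
(B,R,Y): not NE [P1→A gives 9>4; P2→S gives 9>6; P3→W gives 9>7]
(B,R,Z): not NE [P2→Q gives 7>5; P3→W gives 9>1]
(B,R,W): not NE [P1→A gives 9>3; P2→S gives 9>5]
(B,S,X): not NE [P1→A gives 8>4; P2→Q gives 9>2]
(B,S,Y): not NE [P3→X gives 9>5]
(B,S,Z): not NE [P2→Q gives 7>1; P3→X gives 9>5]
(B,S,W): not NE [P1→A gives 9>2; P3→X gives 9>2]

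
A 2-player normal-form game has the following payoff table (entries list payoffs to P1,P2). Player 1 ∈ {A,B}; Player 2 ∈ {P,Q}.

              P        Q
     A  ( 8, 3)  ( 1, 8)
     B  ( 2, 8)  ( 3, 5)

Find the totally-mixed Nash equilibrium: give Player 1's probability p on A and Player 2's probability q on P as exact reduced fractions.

p=3/8, q=1/4

P1 indiff ⇒ q·8+(1-q)·1 = q·2+(1-q)·3 ⇒ q(6) = (1-q)(2) ⇒ q = 1/4
P2 indiff ⇒ p·3+(1-p)·8 = p·8+(1-p)·5 ⇒ p(-5) = (1-p)(-3) ⇒ p = 3/8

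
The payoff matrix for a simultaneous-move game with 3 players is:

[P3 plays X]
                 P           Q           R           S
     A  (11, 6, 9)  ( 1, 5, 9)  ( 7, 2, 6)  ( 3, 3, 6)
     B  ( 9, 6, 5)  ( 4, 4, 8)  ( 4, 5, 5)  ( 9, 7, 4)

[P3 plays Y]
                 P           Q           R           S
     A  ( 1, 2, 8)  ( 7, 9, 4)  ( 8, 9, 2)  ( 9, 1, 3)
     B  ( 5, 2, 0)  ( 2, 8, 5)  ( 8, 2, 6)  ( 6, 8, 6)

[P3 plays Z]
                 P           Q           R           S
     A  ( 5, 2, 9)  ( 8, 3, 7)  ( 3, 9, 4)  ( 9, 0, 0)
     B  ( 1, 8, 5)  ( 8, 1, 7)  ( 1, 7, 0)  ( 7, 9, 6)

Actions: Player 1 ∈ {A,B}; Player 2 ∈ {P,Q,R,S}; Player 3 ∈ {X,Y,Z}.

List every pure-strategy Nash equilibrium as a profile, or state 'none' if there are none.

(A,P,X): NE
(A,P,Y): not NE [P1→B gives 5>1; P2→R gives 9>2; P3→Z gives 9>8]
(A,P,Z): not NE [P2→R gives 9>2]
(A,Q,X): not NE [P1→B gives 4>1; P2→P gives 6>5]
(A,Q,Y): not NE [P3→X gives 9>4]
(A,Q,Z): not NE [P2→R gives 9>3; P3→X gives 9>7]
(A,R,X): not NE [P2→P gives 6>2]
(A,R,Y): not NE [P3→X gives 6>2]
(A,R,Z): not NE [P3→X gives 6>4]
(A,S,X): not NE [P1→B gives 9>3; P2→P gives 6>3]
(A,S,Y): not NE [P2→R gives 9>1; P3→X gives 6>3]
(A,S,Z): not NE [P2→R gives 9>0; P3→X gives 6>0]
(B,P,X): not NE [P1→A gives 11>9; P2→S gives 7>6]
(B,P,Y): not NE [P2→S gives 8>2; P3→Z gives 5>0]
(B,P,Z): not NE [P1→A gives 5>1; P2→S gives 9>8]
(B,Q,X): not NE [P2→S gives 7>4]
(B,Q,Y): not NE [P1→A gives 7>2; P3→X gives 8>5]
(B,Q,Z): not NE [P2→S gives 9>1; P3→X gives 8>7]
(B,R,X): not NE [P1→A gives 7>4; P2→S gives 7>5; P3→Y gives 6>5]
(B,R,Y): not NE [P2→S gives 8>2]
(B,R,Z): not NE [P1→A gives 3>1; P2→S gives 9>7; P3→Y gives 6>0]
(B,S,X): not NE [P3→Z gives 6>4]
(B,S,Y): not NE [P1→A gives 9>6]
(B,S,Z): not NE [P1→A gives 9>7]

PSNE = {(A,P,X)}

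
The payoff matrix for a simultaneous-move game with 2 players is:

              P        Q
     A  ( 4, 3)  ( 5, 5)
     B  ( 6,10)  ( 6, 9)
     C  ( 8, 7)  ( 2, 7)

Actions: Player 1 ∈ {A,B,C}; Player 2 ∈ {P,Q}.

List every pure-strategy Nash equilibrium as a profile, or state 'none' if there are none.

(A,P): not NE [P1→C gives 8>4; P2→Q gives 5>3]
(A,Q): not NE [P1→B gives 6>5]
(B,P): not NE [P1→C gives 8>6]
(B,Q): not NE [P2→P gives 10>9]
(C,P): NE
(C,Q): not NE [P1→B gives 6>2]

Nash profiles: (C,P)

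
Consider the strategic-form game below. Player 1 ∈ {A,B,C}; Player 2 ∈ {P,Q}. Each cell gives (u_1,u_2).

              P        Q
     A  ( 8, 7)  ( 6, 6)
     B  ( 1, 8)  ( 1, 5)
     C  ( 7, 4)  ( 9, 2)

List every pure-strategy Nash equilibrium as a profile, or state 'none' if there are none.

NE set: (A,P)

(A,P): NE
(A,Q): not NE [P1→C gives 9>6; P2→P gives 7>6]
(B,P): not NE [P1→A gives 8>1]
(B,Q): not NE [P1→C gives 9>1; P2→P gives 8>5]
(C,P): not NE [P1→A gives 8>7]
(C,Q): not NE [P2→P gives 4>2]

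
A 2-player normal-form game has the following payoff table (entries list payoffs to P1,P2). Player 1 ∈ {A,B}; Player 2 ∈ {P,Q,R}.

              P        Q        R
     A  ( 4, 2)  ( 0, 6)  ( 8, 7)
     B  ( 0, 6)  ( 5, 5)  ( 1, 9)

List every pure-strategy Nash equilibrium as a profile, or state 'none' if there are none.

(A,P): not NE [P2→R gives 7>2]
(A,Q): not NE [P1→B gives 5>0; P2→R gives 7>6]
(A,R): NE
(B,P): not NE [P1→A gives 4>0; P2→R gives 9>6]
(B,Q): not NE [P2→R gives 9>5]
(B,R): not NE [P1→A gives 8>1]

Nash profiles: (A,R)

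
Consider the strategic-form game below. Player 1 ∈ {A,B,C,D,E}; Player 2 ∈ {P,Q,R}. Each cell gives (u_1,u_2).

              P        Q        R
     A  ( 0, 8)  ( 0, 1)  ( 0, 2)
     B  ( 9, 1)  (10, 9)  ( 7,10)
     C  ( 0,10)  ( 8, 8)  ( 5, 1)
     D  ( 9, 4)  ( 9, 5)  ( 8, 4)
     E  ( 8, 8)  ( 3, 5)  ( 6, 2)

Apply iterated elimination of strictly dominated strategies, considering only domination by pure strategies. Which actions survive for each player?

Survivors P1:{B,D} P2:{Q,R}

P1 drop A (B beats it: P:9>0 Q:10>0 R:7>0)
P1 drop C (B beats it: P:9>0 Q:10>8 R:7>5)
P1 drop E (B beats it: P:9>8 Q:10>3 R:7>6)
P2 drop P (Q beats it: B:9>1 D:5>4)
P1→{B,D} P2→{Q,R}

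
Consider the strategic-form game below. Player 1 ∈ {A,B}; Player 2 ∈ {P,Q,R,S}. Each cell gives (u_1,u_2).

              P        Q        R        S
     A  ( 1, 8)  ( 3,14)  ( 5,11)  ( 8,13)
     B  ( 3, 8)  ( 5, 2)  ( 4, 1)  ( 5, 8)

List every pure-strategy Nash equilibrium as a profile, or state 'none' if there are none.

NE set: (B,P)

(A,P): not NE [P1→B gives 3>1; P2→Q gives 14>8]
(A,Q): not NE [P1→B gives 5>3]
(A,R): not NE [P2→Q gives 14>11]
(A,S): not NE [P2→Q gives 14>13]
(B,P): NE
(B,Q): not NE [P2→S gives 8>2]
(B,R): not NE [P1→A gives 5>4; P2→S gives 8>1]
(B,S): not NE [P1→A gives 8>5]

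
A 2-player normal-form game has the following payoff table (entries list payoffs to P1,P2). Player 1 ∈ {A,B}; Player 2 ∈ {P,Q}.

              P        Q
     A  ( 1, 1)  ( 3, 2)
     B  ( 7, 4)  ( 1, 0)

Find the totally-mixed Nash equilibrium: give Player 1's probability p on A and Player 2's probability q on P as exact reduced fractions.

P1 indiff ⇒ q·1+(1-q)·3 = q·7+(1-q)·1 ⇒ q(-6) = (1-q)(-2) ⇒ q = 1/4
P2 indiff ⇒ p·1+(1-p)·4 = p·2+(1-p)·0 ⇒ p(-1) = (1-p)(-4) ⇒ p = 4/5

(p,q) = (4/5, 1/4)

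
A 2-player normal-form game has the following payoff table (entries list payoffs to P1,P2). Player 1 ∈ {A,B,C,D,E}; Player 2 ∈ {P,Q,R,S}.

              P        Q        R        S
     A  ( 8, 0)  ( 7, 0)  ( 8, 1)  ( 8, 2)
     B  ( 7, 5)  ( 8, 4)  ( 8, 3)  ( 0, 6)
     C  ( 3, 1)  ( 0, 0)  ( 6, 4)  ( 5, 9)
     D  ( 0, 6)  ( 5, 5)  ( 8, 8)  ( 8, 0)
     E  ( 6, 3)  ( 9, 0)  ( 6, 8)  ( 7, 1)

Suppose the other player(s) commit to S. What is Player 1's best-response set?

u_1(A vs S) = 8
u_1(B vs S) = 0
u_1(C vs S) = 5
u_1(D vs S) = 8
u_1(E vs S) = 7
max payoff 8 at {A,D}

P1 best: {A,D}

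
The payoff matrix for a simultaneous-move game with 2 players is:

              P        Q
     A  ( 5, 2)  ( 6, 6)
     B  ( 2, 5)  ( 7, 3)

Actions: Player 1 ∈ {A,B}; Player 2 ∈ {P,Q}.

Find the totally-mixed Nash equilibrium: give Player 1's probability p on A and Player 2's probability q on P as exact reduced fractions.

p=1/3, q=1/4

P1 indiff ⇒ q·5+(1-q)·6 = q·2+(1-q)·7 ⇒ q(3) = (1-q)(1) ⇒ q = 1/4
P2 indiff ⇒ p·2+(1-p)·5 = p·6+(1-p)·3 ⇒ p(-4) = (1-p)(-2) ⇒ p = 1/3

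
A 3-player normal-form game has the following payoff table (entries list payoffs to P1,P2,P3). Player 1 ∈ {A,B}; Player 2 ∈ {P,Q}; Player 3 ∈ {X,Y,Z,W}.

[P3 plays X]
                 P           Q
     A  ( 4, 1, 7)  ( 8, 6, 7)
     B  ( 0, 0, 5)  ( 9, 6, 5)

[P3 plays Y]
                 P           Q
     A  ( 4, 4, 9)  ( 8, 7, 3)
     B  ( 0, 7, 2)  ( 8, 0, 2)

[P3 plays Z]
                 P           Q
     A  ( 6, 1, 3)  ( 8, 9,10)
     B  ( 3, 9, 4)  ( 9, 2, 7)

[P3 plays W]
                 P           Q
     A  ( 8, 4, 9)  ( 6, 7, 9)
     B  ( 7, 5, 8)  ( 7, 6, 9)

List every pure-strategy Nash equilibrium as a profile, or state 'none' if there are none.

Nash profiles: (B,Q,W)

(A,P,X): not NE [P2→Q gives 6>1; P3→W gives 9>7]
(A,P,Y): not NE [P2→Q gives 7>4]
(A,P,Z): not NE [P2→Q gives 9>1; P3→W gives 9>3]
(A,P,W): not NE [P2→Q gives 7>4]
(A,Q,X): not NE [P1→B gives 9>8; P3→Z gives 10>7]
(A,Q,Y): not NE [P3→Z gives 10>3]
(A,Q,Z): not NE [P1→B gives 9>8]
(A,Q,W): not NE [P1→B gives 7>6; P3→Z gives 10>9]
(B,P,X): not NE [P1→A gives 4>0; P2→Q gives 6>0; P3→W gives 8>5]
(B,P,Y): not NE [P1→A gives 4>0; P3→W gives 8>2]
(B,P,Z): not NE [P1→A gives 6>3; P3→W gives 8>4]
(B,P,W): not NE [P1→A gives 8>7; P2→Q gives 6>5]
(B,Q,X): not NE [P3→W gives 9>5]
(B,Q,Y): not NE [P2→P gives 7>0; P3→W gives 9>2]
(B,Q,Z): not NE [P2→P gives 9>2; P3→W gives 9>7]
(B,Q,W): NE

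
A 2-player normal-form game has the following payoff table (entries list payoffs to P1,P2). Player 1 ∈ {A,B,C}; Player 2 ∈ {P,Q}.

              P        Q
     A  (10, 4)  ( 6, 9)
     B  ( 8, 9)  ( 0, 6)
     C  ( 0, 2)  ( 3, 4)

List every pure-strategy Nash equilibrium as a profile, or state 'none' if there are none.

NE set: (A,Q)

(A,P): not NE [P2→Q gives 9>4]
(A,Q): NE
(B,P): not NE [P1→A gives 10>8]
(B,Q): not NE [P1→A gives 6>0; P2→P gives 9>6]
(C,P): not NE [P1→A gives 10>0; P2→Q gives 4>2]
(C,Q): not NE [P1→A gives 6>3]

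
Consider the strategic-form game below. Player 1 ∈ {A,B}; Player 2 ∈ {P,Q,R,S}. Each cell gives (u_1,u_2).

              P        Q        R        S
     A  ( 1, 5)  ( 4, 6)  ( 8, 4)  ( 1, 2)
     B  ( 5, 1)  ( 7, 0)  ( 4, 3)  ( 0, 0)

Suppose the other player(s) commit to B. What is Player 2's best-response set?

u_2(P vs B) = 1
u_2(Q vs B) = 0
u_2(R vs B) = 3
u_2(S vs B) = 0
max payoff 3 at {R}

BR_2 = {R}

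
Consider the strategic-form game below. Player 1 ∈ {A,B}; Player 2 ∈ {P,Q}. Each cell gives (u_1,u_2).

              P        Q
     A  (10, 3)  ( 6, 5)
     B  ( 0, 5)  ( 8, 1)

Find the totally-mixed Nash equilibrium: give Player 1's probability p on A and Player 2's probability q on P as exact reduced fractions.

P1 indiff ⇒ q·10+(1-q)·6 = q·0+(1-q)·8 ⇒ q(10) = (1-q)(2) ⇒ q = 1/6
P2 indiff ⇒ p·3+(1-p)·5 = p·5+(1-p)·1 ⇒ p(-2) = (1-p)(-4) ⇒ p = 2/3

(p,q) = (2/3, 1/6)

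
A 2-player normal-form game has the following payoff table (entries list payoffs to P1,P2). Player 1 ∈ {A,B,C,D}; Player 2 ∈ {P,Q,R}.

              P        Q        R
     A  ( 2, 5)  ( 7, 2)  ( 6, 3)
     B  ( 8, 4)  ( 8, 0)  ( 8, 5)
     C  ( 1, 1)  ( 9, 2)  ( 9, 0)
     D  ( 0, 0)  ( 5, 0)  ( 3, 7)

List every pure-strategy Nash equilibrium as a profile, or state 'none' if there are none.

NE set: (C,Q)

(A,P): not NE [P1→B gives 8>2]
(A,Q): not NE [P1→C gives 9>7; P2→P gives 5>2]
(A,R): not NE [P1→C gives 9>6; P2→P gives 5>3]
(B,P): not NE [P2→R gives 5>4]
(B,Q): not NE [P1→C gives 9>8; P2→R gives 5>0]
(B,R): not NE [P1→C gives 9>8]
(C,P): not NE [P1→B gives 8>1; P2→Q gives 2>1]
(C,Q): NE
(C,R): not NE [P2→Q gives 2>0]
(D,P): not NE [P1→B gives 8>0; P2→R gives 7>0]
(D,Q): not NE [P1→C gives 9>5; P2→R gives 7>0]
(D,R): not NE [P1→C gives 9>3]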